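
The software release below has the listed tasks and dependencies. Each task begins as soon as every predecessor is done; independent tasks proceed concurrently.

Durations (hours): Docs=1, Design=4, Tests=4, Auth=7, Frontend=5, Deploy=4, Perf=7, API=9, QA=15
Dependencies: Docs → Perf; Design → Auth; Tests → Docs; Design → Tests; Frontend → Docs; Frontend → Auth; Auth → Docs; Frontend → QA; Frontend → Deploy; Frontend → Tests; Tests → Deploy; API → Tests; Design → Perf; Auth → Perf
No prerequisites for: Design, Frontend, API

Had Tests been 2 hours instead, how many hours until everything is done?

The binding path is API→Tests→Docs→Perf = 9+4+1+7 = 21; finish at 21 hours.
Tests is on the critical path; changing it to 2 makes that path 19 hours.
Now Frontend→Auth→Docs→Perf = 5+7+1+7 = 20 is longest, so the finish becomes 20 hours.

20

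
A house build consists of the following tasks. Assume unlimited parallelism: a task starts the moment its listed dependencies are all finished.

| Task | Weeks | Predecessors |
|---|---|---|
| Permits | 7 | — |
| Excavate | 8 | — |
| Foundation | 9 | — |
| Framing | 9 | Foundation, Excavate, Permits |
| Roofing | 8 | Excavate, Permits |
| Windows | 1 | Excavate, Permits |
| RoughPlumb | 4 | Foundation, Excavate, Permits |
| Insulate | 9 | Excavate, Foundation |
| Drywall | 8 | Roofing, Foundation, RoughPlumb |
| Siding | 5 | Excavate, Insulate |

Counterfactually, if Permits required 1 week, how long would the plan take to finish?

The binding path is Excavate→Roofing→Drywall = 8+8+8 = 24; finish at 24 weeks.
The longest path through Permits is only 23 weeks, so Permits has float 1.
That remains the longest chain; total 24 weeks.

24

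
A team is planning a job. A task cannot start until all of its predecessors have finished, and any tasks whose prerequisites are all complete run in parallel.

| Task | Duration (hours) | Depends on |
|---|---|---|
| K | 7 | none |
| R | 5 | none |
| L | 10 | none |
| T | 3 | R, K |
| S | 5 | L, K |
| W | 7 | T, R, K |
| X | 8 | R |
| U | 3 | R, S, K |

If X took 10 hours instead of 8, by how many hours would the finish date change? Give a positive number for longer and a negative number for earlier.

Baseline: L→S→U = 10+5+3 = 18 → 18 hours.
X is off the critical path — its longest chain is 13 hours, giving 5 of slack.
The critical path is still L→S→U; finish is now 18 hours.
Change in finish: 18 − 18 = +0 hours.

0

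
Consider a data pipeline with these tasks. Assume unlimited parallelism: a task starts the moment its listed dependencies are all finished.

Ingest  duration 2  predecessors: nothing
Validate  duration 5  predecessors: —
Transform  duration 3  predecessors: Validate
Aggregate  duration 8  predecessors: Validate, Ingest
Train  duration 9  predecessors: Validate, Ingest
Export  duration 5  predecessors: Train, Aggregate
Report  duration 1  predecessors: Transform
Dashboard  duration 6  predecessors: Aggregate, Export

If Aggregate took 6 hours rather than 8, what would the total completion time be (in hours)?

25

Baseline: Validate→Train→Export→Dashboard = 5+9+5+6 = 25 → 25 hours.
The longest path through Aggregate is only 24 hours, so Aggregate has float 1.
That remains the longest chain; total 25 hours.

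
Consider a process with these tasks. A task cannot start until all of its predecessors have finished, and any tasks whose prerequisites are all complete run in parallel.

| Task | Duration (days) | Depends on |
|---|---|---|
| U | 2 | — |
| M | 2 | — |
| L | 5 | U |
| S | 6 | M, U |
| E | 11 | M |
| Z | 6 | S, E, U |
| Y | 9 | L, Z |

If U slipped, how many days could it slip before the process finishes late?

5

Critical path: M→E→Z→Y = 2+11+6+9 = 28, so the finish is 28 days.
The longest chain containing U totals 23 days.
So U can slip 7 − 2 = 5 days.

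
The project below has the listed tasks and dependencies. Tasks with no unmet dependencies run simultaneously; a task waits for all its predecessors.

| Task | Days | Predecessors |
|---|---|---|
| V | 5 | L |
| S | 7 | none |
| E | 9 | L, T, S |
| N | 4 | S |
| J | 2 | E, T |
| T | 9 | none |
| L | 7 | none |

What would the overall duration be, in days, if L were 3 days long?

20

As given, the longest chain is T→E→J = 9+9+2 = 20, so the finish is 20 days.
The longest path through L is only 18 days, so L has float 2.
No other chain overtakes it, so the finish is 20 days.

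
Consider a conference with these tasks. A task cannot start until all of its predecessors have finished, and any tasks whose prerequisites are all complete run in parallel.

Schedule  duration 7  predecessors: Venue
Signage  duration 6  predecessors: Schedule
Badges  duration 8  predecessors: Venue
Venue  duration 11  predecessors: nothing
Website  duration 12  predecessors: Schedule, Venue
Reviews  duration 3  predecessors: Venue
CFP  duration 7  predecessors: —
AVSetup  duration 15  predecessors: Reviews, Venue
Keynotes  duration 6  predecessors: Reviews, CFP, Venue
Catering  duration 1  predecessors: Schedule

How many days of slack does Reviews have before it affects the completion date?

The longest chain is Venue→Schedule→Website = 11+7+12 = 30; overall finish 30 days.
Longest path through Reviews: 29 days (earliest finish 14, latest finish 15).
So Reviews can slip 15 − 14 = 1 day.

1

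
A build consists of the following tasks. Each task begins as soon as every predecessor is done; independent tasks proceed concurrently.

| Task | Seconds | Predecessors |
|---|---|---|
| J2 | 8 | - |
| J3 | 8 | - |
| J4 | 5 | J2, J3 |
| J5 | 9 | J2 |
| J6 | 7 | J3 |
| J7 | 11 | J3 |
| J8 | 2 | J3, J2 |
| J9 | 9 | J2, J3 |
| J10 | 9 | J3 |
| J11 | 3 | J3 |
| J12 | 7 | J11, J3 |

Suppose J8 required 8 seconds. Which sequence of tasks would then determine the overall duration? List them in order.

J3, J7

Actual critical path: J3→J7 = 8+11 = 19 ⇒ 19 seconds.
The longest path through J8 is only 10 seconds, so J8 has float 9.
The critical path is still J3→J7; finish is now 19 seconds.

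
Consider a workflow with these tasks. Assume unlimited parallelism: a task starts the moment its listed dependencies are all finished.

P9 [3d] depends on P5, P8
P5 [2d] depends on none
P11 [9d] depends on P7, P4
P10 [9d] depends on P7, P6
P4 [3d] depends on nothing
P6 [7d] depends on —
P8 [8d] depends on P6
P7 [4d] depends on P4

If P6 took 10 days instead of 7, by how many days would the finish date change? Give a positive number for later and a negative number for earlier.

Critical path before the change: P6→P8→P9 = 7+8+3 = 18 giving 18 days.
P6 is on the critical path; changing it to 10 makes that path 21 days.
No other chain overtakes it, so the finish is 21 days.
Change in finish: 21 − 18 = +3 days.

3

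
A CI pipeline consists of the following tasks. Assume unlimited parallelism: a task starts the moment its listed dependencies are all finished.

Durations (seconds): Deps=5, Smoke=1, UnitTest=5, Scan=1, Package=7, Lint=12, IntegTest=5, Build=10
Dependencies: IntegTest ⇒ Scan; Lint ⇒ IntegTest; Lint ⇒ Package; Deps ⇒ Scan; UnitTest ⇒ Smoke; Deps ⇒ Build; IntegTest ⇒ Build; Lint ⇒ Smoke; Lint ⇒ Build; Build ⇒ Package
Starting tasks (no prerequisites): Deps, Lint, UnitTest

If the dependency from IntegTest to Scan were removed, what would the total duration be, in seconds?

With the dependency in place, Lint→IntegTest→Build→Package = 12+5+10+7 = 34 sets the finish at 34 seconds.
Without IntegTest→Scan, Scan's earliest start moves from 17 to 5.
New critical path: Lint→IntegTest→Build→Package = 12+5+10+7 = 34 ⇒ 34 seconds.

34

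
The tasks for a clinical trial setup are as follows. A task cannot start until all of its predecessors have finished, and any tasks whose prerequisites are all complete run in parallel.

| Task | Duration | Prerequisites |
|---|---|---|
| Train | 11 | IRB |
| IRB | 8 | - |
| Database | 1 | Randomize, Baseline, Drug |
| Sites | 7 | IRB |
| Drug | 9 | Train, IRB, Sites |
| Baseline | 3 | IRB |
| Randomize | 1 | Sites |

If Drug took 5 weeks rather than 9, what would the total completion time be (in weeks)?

25

The binding path is IRB→Train→Drug→Database = 8+11+9+1 = 29; finish at 29 weeks.
Drug lies on that path, so at 5 weeks the path becomes 25 weeks.
No other chain overtakes it, so the finish is 25 weeks.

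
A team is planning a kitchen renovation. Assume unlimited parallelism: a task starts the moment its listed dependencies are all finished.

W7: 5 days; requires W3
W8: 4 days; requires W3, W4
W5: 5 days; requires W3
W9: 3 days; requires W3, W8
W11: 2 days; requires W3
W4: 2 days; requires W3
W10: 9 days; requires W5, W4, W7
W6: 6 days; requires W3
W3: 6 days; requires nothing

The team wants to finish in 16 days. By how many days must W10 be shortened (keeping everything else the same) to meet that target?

Current finish: 20 days; target: 16.
W10 is on every critical path, so each day cut from W10 cuts the finish by one (this holds down to a finish of 15).
Need 20 − 16 = 4 days off W10 → W10 becomes 5 days, finish becomes 16.

4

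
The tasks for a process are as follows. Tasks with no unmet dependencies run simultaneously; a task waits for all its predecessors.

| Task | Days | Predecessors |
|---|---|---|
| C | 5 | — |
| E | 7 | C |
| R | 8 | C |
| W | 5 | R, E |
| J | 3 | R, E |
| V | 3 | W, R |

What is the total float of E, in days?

The longest chain is C→R→W→V = 5+8+5+3 = 21; overall finish 21 days.
Longest path through E: 20 days (earliest finish 12, latest finish 13).
So E can slip 13 − 12 = 1 day.

1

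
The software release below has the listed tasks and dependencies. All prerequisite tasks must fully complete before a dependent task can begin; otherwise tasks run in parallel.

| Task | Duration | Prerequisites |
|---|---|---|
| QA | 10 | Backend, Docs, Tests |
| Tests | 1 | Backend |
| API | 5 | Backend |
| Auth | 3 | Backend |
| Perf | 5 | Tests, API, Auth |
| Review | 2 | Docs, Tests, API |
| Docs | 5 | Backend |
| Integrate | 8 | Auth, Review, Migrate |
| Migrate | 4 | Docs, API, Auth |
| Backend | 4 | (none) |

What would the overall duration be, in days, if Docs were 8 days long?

24

Baseline: Backend→Docs→Migrate→Integrate = 4+5+4+8 = 21 → 21 days.
Docs is on the critical path; changing it to 8 makes that path 24 days.
No other chain overtakes it, so the finish is 24 days.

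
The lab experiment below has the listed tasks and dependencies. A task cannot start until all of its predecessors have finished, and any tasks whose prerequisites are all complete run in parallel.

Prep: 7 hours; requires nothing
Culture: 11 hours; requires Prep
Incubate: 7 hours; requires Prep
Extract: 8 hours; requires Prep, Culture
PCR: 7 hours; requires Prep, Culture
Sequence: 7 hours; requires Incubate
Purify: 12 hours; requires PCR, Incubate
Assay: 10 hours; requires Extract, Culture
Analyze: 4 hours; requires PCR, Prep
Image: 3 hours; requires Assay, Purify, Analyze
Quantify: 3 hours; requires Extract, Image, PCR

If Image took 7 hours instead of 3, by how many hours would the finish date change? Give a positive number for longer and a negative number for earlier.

Critical path before the change: Prep→Culture→PCR→Purify→Image→Quantify = 7+11+7+12+3+3 = 43 giving 43 hours.
Image lies on that path, so at 7 hours the path becomes 47 hours.
That remains the longest chain; total 47 hours.
Change in finish: 47 − 43 = +4 hours.

4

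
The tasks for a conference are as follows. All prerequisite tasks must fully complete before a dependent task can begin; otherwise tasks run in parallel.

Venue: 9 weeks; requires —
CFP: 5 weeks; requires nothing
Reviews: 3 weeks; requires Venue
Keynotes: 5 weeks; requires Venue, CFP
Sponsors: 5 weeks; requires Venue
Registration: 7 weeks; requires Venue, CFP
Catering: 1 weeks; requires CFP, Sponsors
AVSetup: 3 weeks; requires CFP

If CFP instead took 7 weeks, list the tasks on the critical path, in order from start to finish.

Venue, Registration

Critical path before the change: Venue→Registration = 9+7 = 16 giving 16 weeks.
CFP is off the critical path — its longest chain is 12 weeks, giving 4 of slack.
No other chain overtakes it, so the finish is 16 weeks.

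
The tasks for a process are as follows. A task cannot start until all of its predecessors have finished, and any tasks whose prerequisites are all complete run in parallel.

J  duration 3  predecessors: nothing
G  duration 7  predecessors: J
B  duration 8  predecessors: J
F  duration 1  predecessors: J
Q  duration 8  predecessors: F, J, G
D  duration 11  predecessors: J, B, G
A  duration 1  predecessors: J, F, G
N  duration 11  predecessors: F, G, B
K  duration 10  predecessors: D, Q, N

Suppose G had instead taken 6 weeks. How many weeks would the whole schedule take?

32

The binding path is J→B→D→K = 3+8+11+10 = 32; finish at 32 weeks.
The longest path through G is only 31 weeks, so G has float 1.
The critical path is still J→B→D→K; finish is now 32 weeks.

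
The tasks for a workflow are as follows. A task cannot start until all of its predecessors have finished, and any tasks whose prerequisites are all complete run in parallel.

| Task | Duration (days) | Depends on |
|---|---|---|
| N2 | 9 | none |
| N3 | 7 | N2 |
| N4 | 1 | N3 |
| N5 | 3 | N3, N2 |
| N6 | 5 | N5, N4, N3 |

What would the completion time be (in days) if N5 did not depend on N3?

Before: longest chain N2→N3→N5→N6 = 9+7+3+5 = 24, finish 24.
Without N3→N5, N5's earliest start moves from 16 to 9.
The longest chain is now N2→N3→N4→N6 = 9+7+1+5 = 22, so the plan takes 22 days.

22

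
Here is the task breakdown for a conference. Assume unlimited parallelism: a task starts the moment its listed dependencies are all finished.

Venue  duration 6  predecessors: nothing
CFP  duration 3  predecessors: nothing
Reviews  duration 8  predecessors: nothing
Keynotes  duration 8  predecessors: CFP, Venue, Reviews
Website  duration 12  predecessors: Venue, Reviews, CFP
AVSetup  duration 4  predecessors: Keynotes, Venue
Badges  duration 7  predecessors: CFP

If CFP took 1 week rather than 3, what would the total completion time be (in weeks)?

The binding path is Reviews→Keynotes→AVSetup = 8+8+4 = 20; finish at 20 weeks.
CFP has 5 weeks of float (longest path through it is 15).
That remains the longest chain; total 20 weeks.

20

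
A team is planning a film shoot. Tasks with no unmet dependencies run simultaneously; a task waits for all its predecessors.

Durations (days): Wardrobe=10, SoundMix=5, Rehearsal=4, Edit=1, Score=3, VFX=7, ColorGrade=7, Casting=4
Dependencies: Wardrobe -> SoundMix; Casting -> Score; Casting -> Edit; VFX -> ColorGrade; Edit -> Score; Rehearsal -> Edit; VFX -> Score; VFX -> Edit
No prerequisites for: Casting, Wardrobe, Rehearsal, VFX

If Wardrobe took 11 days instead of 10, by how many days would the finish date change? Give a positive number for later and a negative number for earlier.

Baseline: Wardrobe→SoundMix = 10+5 = 15 → 15 days.
Since Wardrobe is critical, the +1 change carries straight to that chain (now 16 days).
That remains the longest chain; total 16 days.
Change in finish: 16 − 15 = +1 days.

1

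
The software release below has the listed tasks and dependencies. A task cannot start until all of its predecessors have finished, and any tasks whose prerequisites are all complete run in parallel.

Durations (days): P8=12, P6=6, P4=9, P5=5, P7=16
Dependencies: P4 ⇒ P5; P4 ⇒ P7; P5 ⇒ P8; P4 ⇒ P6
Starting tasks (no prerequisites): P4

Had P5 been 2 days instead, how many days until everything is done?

25

The binding path is P4→P5→P8 = 9+5+12 = 26; finish at 26 days.
Since P5 is critical, the -3 change carries straight to that chain (now 23 days).
The binding chain switches to P4→P7 = 9+16 = 25; finish 25 days.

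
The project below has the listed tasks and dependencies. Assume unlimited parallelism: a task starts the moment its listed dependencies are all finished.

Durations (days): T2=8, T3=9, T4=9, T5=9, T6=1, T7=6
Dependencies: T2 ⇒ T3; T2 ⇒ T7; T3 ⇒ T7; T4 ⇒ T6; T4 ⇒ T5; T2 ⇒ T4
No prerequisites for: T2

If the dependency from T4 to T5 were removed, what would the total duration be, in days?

Before: longest chain T2→T4→T5 = 8+9+9 = 26, finish 26.
Without T4→T5, T5's earliest start moves from 17 to 0.
New critical path: T2→T3→T7 = 8+9+6 = 23 ⇒ 23 days.

23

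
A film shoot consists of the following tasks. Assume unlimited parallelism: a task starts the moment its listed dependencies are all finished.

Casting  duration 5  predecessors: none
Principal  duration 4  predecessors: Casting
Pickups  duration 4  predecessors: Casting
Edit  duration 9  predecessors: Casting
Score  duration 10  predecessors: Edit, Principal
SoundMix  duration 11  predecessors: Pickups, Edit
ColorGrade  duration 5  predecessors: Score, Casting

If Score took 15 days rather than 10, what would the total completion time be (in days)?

The binding path is Casting→Edit→Score→ColorGrade = 5+9+10+5 = 29; finish at 29 days.
Score lies on that path, so at 15 days the path becomes 34 days.
The critical path is still Casting→Edit→Score→ColorGrade; finish is now 34 days.

34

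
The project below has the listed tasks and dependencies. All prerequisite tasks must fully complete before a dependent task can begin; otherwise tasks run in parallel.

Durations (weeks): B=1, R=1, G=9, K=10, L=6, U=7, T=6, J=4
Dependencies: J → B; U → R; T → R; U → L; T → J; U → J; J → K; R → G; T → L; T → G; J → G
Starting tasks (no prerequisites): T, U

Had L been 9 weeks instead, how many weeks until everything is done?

21

Critical path before the change: U→J→K = 7+4+10 = 21 giving 21 weeks.
L has 8 weeks of float (longest path through it is 13).
That remains the longest chain; total 21 weeks.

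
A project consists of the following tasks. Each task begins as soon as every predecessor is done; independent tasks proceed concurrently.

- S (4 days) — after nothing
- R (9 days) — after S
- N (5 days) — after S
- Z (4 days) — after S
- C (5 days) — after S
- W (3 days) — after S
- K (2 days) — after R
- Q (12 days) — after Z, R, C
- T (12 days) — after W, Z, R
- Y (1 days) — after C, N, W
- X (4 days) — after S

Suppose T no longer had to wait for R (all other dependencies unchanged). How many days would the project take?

25

With the dependency in place, S→R→Q = 4+9+12 = 25 sets the finish at 25 days.
Without R→T, T's earliest start moves from 13 to 8.
After: S→R→Q = 4+9+12 = 25 → 25 days.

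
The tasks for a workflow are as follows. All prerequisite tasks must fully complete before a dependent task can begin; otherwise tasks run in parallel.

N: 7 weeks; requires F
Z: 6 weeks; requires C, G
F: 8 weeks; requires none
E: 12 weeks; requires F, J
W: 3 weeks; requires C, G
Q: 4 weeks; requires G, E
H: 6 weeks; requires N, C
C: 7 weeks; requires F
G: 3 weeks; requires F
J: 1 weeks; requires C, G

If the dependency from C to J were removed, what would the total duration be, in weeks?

With the dependency in place, F→C→J→E→Q = 8+7+1+12+4 = 32 sets the finish at 32 weeks.
Without C→J, J's earliest start moves from 15 to 11.
The longest chain is now F→G→J→E→Q = 8+3+1+12+4 = 28, so the project takes 28 weeks.

28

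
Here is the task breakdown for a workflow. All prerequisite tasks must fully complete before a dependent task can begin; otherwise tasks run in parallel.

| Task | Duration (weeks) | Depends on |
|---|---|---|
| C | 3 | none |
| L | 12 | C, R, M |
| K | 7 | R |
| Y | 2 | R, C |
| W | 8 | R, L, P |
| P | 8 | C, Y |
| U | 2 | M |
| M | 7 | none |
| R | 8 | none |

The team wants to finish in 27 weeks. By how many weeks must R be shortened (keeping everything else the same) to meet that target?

Current finish: 28 weeks; target: 27.
R is on every critical path, so each week cut from R cuts the finish by one (this holds down to a finish of 27).
Need 28 − 27 = 1 week off R → R becomes 7 weeks, finish becomes 27.

1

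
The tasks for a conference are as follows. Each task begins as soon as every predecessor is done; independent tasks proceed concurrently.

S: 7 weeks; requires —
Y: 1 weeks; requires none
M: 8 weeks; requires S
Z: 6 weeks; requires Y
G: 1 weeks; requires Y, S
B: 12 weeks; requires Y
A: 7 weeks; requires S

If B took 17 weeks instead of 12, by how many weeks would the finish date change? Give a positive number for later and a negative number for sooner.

3

Actual critical path: S→M = 7+8 = 15 ⇒ 15 weeks.
The longest path through B is only 13 weeks, so B has float 2.
The binding chain switches to Y→B = 1+17 = 18; finish 18 weeks.
Change in finish: 18 − 15 = +3 weeks.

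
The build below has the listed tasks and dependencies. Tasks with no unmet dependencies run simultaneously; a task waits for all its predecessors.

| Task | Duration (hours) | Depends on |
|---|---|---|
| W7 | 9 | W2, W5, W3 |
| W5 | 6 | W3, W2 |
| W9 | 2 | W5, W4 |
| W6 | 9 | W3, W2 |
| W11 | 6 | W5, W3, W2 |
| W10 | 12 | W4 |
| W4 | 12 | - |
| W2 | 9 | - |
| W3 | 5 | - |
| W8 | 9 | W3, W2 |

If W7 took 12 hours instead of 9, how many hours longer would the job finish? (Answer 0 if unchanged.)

3

Critical path before the change: W2→W5→W7 = 9+6+9 = 24 giving 24 hours.
W7 is on the critical path; changing it to 12 makes that path 27 hours.
No other chain overtakes it, so the finish is 27 hours.
Change in finish: 27 − 24 = +3 hours.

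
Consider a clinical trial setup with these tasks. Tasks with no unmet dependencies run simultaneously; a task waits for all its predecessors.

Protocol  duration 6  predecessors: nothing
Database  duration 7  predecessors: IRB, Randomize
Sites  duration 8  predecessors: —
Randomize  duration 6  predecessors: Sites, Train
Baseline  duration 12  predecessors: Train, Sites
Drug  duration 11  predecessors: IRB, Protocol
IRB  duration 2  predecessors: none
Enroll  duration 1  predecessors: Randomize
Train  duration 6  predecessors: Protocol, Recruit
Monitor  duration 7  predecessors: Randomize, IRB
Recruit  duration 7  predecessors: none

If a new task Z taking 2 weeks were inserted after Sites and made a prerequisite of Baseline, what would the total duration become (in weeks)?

26

Originally the plan takes 26 weeks.
With Z inserted, Baseline now waits for max(Train, Sites, Z).
New critical path: Recruit→Train→Randomize→Database = 7+6+6+7 = 26 ⇒ 26 weeks.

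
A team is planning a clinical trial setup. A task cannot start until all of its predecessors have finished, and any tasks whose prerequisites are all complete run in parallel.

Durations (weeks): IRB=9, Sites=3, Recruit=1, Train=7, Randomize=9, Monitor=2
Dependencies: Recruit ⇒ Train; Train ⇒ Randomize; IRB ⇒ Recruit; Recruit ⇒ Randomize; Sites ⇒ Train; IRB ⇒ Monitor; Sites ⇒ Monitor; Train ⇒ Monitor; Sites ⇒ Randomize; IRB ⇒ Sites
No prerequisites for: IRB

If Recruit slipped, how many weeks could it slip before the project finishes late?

2

Critical path: IRB→Sites→Train→Randomize = 9+3+7+9 = 28, so the finish is 28 weeks.
The longest chain containing Recruit totals 26 weeks.
Slack of Recruit = 11 − 9 = 2 weeks.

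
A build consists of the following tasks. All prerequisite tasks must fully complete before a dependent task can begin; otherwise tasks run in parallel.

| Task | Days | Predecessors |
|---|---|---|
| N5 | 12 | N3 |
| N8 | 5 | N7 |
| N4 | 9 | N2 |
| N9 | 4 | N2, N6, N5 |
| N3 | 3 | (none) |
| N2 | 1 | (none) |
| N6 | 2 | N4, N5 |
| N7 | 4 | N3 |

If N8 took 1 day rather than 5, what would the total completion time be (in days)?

Baseline: N3→N5→N6→N9 = 3+12+2+4 = 21 → 21 days.
The longest path through N8 is only 12 days, so N8 has float 9.
No other chain overtakes it, so the finish is 21 days.

21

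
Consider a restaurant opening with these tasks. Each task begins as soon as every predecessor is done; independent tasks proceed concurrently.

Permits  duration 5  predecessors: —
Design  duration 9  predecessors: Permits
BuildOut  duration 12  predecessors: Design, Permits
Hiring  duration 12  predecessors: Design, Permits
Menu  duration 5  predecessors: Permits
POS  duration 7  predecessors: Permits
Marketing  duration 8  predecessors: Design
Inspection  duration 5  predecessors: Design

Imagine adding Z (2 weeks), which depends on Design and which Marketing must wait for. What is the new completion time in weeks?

26

Originally the plan takes 26 weeks.
With Z inserted, Marketing now waits for max(Design, Z).
New critical path: Permits→Design→BuildOut = 5+9+12 = 26 ⇒ 26 weeks.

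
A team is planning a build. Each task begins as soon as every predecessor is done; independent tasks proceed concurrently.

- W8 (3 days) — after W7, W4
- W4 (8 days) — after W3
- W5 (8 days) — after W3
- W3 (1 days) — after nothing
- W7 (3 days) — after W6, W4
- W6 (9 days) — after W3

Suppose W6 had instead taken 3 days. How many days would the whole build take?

Baseline: W3→W6→W7→W8 = 1+9+3+3 = 16 → 16 days.
Since W6 is critical, the -6 change carries straight to that chain (now 10 days).
New critical path: W3→W4→W7→W8 = 1+8+3+3 = 15 ⇒ 15 days.

15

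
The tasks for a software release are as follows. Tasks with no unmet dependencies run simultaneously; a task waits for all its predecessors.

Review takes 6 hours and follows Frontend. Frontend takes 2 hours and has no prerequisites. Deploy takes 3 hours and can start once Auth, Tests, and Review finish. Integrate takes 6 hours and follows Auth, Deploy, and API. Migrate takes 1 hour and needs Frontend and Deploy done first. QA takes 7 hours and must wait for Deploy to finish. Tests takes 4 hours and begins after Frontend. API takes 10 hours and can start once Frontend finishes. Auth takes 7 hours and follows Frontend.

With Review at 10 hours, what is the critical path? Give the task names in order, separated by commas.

Critical path before the change: Frontend→Auth→Deploy→QA = 2+7+3+7 = 19 giving 19 hours.
Review is off the critical path — its longest chain is 18 hours, giving 1 of slack.
The binding chain switches to Frontend→Review→Deploy→QA = 2+10+3+7 = 22; finish 22 hours.

Frontend, Review, Deploy, QA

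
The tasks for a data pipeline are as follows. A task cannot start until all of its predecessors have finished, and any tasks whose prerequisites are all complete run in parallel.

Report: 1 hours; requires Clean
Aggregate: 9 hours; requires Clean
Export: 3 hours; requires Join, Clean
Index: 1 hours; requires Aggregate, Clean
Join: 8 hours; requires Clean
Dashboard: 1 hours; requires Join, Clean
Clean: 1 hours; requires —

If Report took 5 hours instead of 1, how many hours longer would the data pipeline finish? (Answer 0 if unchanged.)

0

Actual critical path: Clean→Join→Export = 1+8+3 = 12 ⇒ 12 hours.
Report is off the critical path — its longest chain is 2 hours, giving 10 of slack.
That remains the longest chain; total 12 hours.
Change in finish: 12 − 12 = +0 hours.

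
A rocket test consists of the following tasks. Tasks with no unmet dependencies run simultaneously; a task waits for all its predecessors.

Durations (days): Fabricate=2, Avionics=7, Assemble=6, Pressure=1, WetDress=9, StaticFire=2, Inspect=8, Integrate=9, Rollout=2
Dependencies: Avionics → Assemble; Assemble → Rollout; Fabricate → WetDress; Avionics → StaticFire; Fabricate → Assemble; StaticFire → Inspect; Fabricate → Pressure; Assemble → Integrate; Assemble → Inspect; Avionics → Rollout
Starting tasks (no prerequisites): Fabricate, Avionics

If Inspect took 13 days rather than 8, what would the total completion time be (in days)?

26

Actual critical path: Avionics→Assemble→Integrate = 7+6+9 = 22 ⇒ 22 days.
Inspect is off the critical path — its longest chain is 21 days, giving 1 of slack.
The binding chain switches to Avionics→Assemble→Inspect = 7+6+13 = 26; finish 26 days.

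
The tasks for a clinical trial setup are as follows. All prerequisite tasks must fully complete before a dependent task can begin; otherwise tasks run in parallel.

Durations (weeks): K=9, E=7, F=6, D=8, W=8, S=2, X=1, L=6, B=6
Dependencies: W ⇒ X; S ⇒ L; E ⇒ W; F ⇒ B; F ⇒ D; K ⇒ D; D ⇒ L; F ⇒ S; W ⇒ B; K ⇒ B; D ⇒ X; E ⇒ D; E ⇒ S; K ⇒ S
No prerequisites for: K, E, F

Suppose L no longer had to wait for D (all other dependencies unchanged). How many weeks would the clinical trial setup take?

21

Before: longest chain K→D→L = 9+8+6 = 23, finish 23.
Without D→L, L's earliest start moves from 17 to 11.
The longest chain is now E→W→B = 7+8+6 = 21, so the clinical trial setup takes 21 weeks.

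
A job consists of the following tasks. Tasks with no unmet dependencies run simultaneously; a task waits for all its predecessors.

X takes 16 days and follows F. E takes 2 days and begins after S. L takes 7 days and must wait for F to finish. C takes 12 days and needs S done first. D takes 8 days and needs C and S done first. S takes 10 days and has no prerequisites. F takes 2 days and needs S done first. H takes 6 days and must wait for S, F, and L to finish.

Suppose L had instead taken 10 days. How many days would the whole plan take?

As given, the longest chain is S→C→D = 10+12+8 = 30, so the finish is 30 days.
L has 5 days of float (longest path through it is 25).
The critical path is still S→C→D; finish is now 30 days.

30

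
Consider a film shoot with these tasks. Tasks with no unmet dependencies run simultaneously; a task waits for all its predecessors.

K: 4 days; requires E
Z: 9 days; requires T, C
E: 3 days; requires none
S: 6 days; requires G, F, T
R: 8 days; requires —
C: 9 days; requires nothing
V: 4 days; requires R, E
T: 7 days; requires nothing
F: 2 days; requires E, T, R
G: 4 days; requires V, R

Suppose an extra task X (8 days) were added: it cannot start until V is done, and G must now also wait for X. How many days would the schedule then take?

Originally the schedule takes 22 days.
With X inserted, G now waits for max(V, R, X).
New critical path: R→V→X→G→S = 8+4+8+4+6 = 30 ⇒ 30 days.

30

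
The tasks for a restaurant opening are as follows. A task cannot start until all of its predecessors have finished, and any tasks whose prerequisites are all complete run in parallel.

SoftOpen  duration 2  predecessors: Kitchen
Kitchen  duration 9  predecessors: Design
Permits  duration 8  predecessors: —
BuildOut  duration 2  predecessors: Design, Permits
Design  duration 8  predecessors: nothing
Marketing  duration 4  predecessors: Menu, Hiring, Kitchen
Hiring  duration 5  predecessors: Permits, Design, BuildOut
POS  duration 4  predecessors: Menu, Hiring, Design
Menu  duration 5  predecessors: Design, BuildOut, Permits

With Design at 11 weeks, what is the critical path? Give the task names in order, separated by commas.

Actual critical path: Design→Kitchen→Marketing = 8+9+4 = 21 ⇒ 21 weeks.
Design lies on that path, so at 11 weeks the path becomes 24 weeks.
No other chain overtakes it, so the finish is 24 weeks.

Design, Kitchen, Marketing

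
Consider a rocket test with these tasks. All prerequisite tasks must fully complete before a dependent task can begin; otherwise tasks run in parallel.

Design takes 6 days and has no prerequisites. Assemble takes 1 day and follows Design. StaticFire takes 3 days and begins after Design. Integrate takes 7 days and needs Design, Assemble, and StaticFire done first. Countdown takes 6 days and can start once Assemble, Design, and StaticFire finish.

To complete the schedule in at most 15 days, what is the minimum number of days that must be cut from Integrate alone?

1

Current finish: 16 days; target: 15.
Integrate is on every critical path, so each day cut from Integrate cuts the finish by one (this holds down to a finish of 15).
Need 16 − 15 = 1 day off Integrate → Integrate becomes 6 days, finish becomes 15.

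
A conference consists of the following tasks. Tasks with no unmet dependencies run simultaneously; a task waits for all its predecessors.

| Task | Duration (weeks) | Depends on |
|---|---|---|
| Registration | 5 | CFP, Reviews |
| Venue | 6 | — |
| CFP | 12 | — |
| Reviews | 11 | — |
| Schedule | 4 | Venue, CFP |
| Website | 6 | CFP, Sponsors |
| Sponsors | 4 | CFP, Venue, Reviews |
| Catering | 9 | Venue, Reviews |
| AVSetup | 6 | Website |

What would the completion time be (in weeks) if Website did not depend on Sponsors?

24

Original critical path: CFP→Sponsors→Website→AVSetup = 12+4+6+6 = 28 ⇒ 28 weeks.
Without Sponsors→Website, Website's earliest start moves from 16 to 12.
After: CFP→Website→AVSetup = 12+6+6 = 24 → 24 weeks.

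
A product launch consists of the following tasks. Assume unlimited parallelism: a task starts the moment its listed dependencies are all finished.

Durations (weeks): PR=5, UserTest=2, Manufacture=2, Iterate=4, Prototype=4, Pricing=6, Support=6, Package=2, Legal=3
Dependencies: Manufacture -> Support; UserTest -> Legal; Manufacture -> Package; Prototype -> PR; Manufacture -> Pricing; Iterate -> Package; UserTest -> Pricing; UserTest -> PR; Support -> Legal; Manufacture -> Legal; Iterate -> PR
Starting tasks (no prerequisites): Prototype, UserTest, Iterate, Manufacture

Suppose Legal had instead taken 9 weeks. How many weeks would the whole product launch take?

Actual critical path: Manufacture→Support→Legal = 2+6+3 = 11 ⇒ 11 weeks.
Since Legal is critical, the +6 change carries straight to that chain (now 17 weeks).
The critical path is still Manufacture→Support→Legal; finish is now 17 weeks.

17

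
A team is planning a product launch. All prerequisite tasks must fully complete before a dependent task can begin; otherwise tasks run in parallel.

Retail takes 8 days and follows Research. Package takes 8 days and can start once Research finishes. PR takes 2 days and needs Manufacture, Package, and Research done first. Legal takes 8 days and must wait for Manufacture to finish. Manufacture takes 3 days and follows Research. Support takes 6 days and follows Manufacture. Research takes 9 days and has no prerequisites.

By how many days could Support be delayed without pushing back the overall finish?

The longest chain is Research→Manufacture→Legal = 9+3+8 = 20; overall finish 20 days.
Support finishes as early as 18 and must finish by 20.
Float = 20 − 18 = 2.

2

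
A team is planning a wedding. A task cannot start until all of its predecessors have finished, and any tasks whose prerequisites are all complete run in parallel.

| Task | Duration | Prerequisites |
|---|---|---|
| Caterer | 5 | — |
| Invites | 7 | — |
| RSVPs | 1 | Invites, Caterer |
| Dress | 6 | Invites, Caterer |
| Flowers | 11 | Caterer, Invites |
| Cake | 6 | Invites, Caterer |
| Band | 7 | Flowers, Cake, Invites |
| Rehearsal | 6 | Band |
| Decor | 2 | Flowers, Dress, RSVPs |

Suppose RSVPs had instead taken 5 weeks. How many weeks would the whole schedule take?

31

Baseline: Invites→Flowers→Band→Rehearsal = 7+11+7+6 = 31 → 31 weeks.
RSVPs has 21 weeks of float (longest path through it is 10).
The critical path is still Invites→Flowers→Band→Rehearsal; finish is now 31 weeks.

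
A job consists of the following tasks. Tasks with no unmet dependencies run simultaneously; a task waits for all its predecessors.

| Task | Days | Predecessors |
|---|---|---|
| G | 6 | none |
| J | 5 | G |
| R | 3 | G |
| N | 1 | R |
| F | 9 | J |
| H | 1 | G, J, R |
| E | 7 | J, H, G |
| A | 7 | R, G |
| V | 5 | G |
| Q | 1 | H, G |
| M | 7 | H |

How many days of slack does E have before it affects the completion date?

The longest chain is G→J→F = 6+5+9 = 20; overall finish 20 days.
E finishes as early as 19 and must finish by 20.
Float = 20 − 19 = 1.

1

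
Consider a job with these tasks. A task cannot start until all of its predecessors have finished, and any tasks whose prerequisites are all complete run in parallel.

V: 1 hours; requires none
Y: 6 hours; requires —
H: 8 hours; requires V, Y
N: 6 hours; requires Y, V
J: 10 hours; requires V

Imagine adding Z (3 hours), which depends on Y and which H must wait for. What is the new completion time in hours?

Originally the schedule takes 14 hours.
With Z inserted, H now waits for max(V, Y, Z).
New critical path: Y→Z→H = 6+3+8 = 17 ⇒ 17 hours.

17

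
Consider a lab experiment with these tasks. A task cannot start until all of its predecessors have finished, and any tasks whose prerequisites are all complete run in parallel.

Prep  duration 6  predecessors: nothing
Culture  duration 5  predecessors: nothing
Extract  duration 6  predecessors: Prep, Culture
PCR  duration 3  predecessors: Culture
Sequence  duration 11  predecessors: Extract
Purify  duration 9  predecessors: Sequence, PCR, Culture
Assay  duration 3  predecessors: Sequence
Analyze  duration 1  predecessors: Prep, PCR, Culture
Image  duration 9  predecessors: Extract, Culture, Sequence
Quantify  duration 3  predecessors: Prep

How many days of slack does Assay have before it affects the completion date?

6

Critical path: Prep→Extract→Sequence→Purify = 6+6+11+9 = 32, so the finish is 32 days.
Longest path through Assay: 26 days (earliest finish 26, latest finish 32).
Slack of Assay = 29 − 23 = 6 days.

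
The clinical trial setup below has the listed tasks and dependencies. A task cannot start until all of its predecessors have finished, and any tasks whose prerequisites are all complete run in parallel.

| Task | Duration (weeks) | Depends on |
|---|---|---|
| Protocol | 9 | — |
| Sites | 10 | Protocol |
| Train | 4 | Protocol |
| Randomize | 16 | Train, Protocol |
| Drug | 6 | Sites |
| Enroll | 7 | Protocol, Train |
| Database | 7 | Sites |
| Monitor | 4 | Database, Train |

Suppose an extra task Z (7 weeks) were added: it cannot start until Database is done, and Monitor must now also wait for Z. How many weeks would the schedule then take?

Originally the schedule takes 30 weeks.
With Z inserted, Monitor now waits for max(Database, Train, Z).
New critical path: Protocol→Sites→Database→Z→Monitor = 9+10+7+7+4 = 37 ⇒ 37 weeks.

37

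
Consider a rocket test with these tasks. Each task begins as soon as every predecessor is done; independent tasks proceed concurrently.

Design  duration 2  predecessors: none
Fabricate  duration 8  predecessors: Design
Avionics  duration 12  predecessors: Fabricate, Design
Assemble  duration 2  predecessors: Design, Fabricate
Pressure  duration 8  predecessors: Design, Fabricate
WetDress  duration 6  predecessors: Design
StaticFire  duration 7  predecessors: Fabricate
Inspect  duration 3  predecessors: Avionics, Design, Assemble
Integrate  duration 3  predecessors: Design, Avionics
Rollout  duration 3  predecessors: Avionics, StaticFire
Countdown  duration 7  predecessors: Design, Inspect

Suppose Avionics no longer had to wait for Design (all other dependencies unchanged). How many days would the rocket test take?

32

Original critical path: Design→Fabricate→Avionics→Inspect→Countdown = 2+8+12+3+7 = 32 ⇒ 32 days.
Dropping Design→Avionics doesn't change Avionics's earliest start (10); another predecessor still binds.
New critical path: Design→Fabricate→Avionics→Inspect→Countdown = 2+8+12+3+7 = 32 ⇒ 32 days.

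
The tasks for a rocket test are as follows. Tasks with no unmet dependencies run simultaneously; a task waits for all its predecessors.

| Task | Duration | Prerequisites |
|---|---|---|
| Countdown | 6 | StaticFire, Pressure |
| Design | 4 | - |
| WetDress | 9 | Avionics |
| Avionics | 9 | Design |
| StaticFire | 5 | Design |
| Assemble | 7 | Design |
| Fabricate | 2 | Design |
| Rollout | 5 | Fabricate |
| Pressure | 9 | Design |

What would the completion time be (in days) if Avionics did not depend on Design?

19

With the dependency in place, Design→Avionics→WetDress = 4+9+9 = 22 sets the finish at 22 days.
Without Design→Avionics, Avionics's earliest start moves from 4 to 0.
New critical path: Design→Pressure→Countdown = 4+9+6 = 19 ⇒ 19 days.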